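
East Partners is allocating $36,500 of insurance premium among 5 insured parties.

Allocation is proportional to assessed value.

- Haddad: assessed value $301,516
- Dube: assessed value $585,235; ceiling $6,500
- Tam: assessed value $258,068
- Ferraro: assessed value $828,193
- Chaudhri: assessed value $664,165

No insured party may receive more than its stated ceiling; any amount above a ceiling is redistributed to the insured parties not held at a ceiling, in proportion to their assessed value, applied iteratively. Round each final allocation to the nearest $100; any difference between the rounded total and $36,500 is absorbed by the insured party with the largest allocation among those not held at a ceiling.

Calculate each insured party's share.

Sum of assessed value: 2,637,177.
Proportional shares (ignoring caps): Haddad 4,173.15; Dube 8,099.98; Tam 3,571.81; Ferraro 11,462.65; Chaudhri 9,192.41.
Capped: Dube ($6,500); remaining pool $30,000 reallocated over remaining assessed value 2,051,942.
Shares after redistribution: Haddad 4,408.25 → $4,400; Tam 3,773.03 → $3,800; Ferraro 12,108.43 → $12,100; Chaudhri 9,710.29 → $9,700.

Haddad: $4,400 | Dube: $6,500 | Tam: $3,800 | Ferraro: $12,100 | Chaudhri: $9,700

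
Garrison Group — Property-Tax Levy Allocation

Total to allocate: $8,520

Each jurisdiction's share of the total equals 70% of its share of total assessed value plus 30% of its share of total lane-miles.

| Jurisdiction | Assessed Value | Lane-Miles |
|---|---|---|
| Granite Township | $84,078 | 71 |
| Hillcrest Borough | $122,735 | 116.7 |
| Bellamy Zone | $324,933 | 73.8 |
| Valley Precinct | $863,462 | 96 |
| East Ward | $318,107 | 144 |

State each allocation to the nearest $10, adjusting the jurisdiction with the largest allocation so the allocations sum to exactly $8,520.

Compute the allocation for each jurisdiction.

Granite Township: $650 · Hillcrest Borough: $1,020 · Bellamy Zone: $1,510 · Valley Precinct: $3,500 · East Ward: $1,840

Assessed value total 1,713,315; lane-miles total 501.5.
Combined weights (70% assessed value + 30% lane-miles): Granite Township 0.0768; Hillcrest Borough 0.1200; Bellamy Zone 0.1769; Valley Precinct 0.4102; East Ward 0.2161.
Pro-rata amounts: Granite Township 654.54; Hillcrest Borough 1,022.02; Bellamy Zone 1,507.22; Valley Precinct 3,494.97; East Ward 1,841.25.
Rounded to nearest $10: Granite Township $650; Hillcrest Borough $1,020; Bellamy Zone $1,510; Valley Precinct $3,490; East Ward $1,840. Sum = $8,510.
Difference $8,520 − $8,510 = +$10 applied to largest allocation (Valley Precinct): Valley Precinct becomes $3,500.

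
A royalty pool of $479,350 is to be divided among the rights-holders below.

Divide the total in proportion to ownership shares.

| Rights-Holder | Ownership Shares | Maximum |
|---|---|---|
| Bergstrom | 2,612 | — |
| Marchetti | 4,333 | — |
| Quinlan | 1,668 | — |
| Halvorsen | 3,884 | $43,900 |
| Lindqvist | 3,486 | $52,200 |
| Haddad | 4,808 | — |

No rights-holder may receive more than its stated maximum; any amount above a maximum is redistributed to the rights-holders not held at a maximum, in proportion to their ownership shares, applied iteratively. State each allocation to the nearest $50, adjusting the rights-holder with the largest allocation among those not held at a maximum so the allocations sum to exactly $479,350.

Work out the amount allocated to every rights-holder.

Sum of ownership shares: 20,791.
Pro-rata shares before constraints: Bergstrom 60,221.36; Marchetti 99,900.13; Quinlan 38,456.82; Halvorsen 89,548.14; Lindqvist 80,371.99; Haddad 110,851.56.
Capped: Halvorsen ($43,900), Lindqvist ($52,200); balance $383,250 reallocated over remaining ownership shares 13,421.
Remaining shares: Bergstrom 74,588.26 → $74,600; Marchetti 123,733.12 → $123,750; Quinlan 47,631.40 → $47,650; Haddad 137,297.22 → $137,300.
Rounding difference −$50 applied to Haddad → $137,250.

Bergstrom: $74,600 | Marchetti: $123,750 | Quinlan: $47,650 | Halvorsen: $43,900 | Lindqvist: $52,200 | Haddad: $137,250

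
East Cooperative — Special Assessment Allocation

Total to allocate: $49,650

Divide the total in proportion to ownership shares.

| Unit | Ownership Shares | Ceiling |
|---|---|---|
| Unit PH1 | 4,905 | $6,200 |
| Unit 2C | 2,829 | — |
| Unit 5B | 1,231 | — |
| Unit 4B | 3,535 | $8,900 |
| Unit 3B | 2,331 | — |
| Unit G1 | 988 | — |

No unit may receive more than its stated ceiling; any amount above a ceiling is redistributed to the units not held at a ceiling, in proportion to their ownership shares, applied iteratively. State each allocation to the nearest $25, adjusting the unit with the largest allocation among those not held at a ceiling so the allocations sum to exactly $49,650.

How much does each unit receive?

Unit PH1: $6,200 · Unit 2C: $13,225 · Unit 5B: $5,775 · Unit 4B: $8,900 · Unit 3B: $10,925 · Unit G1: $4,625

Combined ownership shares = 15,819.
Proportional shares (ignoring caps): Unit PH1 15,394.98; Unit 2C 8,879.19; Unit 5B 3,863.65; Unit 4B 11,095.06; Unit 3B 7,316.15; Unit G1 3,100.97.
Held at cap: Unit PH1 ($6,200), Unit 4B ($8,900); residual $34,550 reallocated over remaining ownership shares 7,379.
Redistributed shares: Unit 2C 13,245.96 → $13,250; Unit 5B 5,763.80 → $5,775; Unit 3B 10,914.22 → $10,925; Unit G1 4,626.02 → $4,625.
Rounding difference −$25 applied to Unit 2C → $13,225.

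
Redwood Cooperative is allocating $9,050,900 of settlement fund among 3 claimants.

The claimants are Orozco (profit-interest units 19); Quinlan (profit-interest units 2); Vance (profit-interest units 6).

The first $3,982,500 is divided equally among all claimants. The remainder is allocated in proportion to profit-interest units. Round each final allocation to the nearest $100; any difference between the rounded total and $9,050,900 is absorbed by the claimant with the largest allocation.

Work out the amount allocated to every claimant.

$3,982,500 shared equally gives $1,327,500 per claimant.
Remainder $5,068,400 by profit-interest units (total 27): Orozco 3,566,651.85 → $3,566,700; Quinlan 375,437.04 → $375,400; Vance 1,126,311.11 → $1,126,300.
Totals: Orozco $1,327,500 + $3,566,700 = $4,894,200; Quinlan $1,327,500 + $375,400 = $1,702,900; Vance $1,327,500 + $1,126,300 = $2,453,800.

Orozco: $4,894,200 · Quinlan: $1,702,900 · Vance: $2,453,800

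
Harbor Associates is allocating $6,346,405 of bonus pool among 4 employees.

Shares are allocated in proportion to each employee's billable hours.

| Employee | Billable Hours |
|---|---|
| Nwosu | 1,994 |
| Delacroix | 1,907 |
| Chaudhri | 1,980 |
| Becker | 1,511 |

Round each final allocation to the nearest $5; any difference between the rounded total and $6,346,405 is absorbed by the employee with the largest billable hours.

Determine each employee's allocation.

Nwosu: $1,711,950 · Delacroix: $1,637,255 · Chaudhri: $1,699,930 · Becker: $1,297,270

Sum of billable hours: 1,994 + 1,907 + 1,980 + 1,511 = 7,392.
Raw shares: Nwosu 1,711,949.62; Delacroix 1,637,255.73; Chaudhri 1,699,929.91; Becker 1,297,269.74.
After rounding ($5): Nwosu $1,711,950; Delacroix $1,637,255; Chaudhri $1,699,930; Becker $1,297,270. Sum = $6,346,405.
Sum already equals the total — no adjustment.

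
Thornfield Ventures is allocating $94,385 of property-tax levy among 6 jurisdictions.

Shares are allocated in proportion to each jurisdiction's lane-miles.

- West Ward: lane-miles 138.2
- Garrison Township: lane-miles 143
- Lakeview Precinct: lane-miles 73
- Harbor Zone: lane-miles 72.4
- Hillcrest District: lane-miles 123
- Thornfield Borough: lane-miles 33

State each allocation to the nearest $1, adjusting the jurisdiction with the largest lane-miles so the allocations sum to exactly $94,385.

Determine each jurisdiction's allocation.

Combined lane-miles = 138.2 + 143 + 73 + 72.4 + 123 + 33 = 582.6.
Proportional shares: West Ward 22,389.30; Garrison Township 23,166.93; Lakeview Precinct 11,826.48; Harbor Zone 11,729.27; Hillcrest District 19,926.80; Thornfield Borough 5,346.22.
Rounded to nearest $1: West Ward $22,389; Garrison Township $23,167; Lakeview Precinct $11,826; Harbor Zone $11,729; Hillcrest District $19,927; Thornfield Borough $5,346. Sum = $94,384.
Difference $94,385 − $94,384 = +$1 applied to largest lane-miles (Garrison Township): Garrison Township becomes $23,168.

West Ward: $22,389 | Garrison Township: $23,168 | Lakeview Precinct: $11,826 | Harbor Zone: $11,729 | Hillcrest District: $19,927 | Thornfield Borough: $5,346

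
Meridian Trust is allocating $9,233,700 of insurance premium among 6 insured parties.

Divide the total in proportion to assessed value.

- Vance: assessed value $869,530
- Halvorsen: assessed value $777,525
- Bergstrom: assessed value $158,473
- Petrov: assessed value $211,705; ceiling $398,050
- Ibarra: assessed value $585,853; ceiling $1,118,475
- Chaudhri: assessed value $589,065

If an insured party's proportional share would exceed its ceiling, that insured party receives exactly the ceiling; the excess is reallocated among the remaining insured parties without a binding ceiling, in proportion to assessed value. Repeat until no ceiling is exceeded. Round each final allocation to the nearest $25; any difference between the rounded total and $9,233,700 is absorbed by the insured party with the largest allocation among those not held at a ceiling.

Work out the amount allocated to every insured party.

Sum of assessed value: 3,192,151.
Unconstrained shares: Vance 2,515,225.36; Halvorsen 2,249,089.28; Bergstrom 458,403.17; Petrov 612,383.46; Ibarra 1,694,653.81; Chaudhri 1,703,944.92.
Capped: Petrov ($398,050), Ibarra ($1,118,475); balance $7,717,175 reallocated over remaining assessed value 2,394,593.
Remaining shares: Vance 2,802,277.96 → $2,802,275; Halvorsen 2,505,768.83 → $2,505,775; Bergstrom 510,718.89 → $510,725; Chaudhri 1,898,409.33 → $1,898,400.

Vance: $2,802,275 · Halvorsen: $2,505,775 · Bergstrom: $510,725 · Petrov: $398,050 · Ibarra: $1,118,475 · Chaudhri: $1,898,400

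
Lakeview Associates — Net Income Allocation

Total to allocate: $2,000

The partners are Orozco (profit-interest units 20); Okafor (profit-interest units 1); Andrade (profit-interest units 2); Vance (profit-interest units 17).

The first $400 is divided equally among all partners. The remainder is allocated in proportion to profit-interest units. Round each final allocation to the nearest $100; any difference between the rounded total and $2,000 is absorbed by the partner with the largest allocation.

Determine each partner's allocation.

Orozco: $900 · Okafor: $100 · Andrade: $200 · Vance: $800

First tranche $400 split equally: $100 each.
Remainder $1,600 by profit-interest units (total 40): Orozco 800.00 → $800; Okafor 40.00 → $0; Andrade 80.00 → $100; Vance 680.00 → $700.
Totals: Orozco $100 + $800 = $900; Okafor $100 + $0 = $100; Andrade $100 + $100 = $200; Vance $100 + $700 = $800.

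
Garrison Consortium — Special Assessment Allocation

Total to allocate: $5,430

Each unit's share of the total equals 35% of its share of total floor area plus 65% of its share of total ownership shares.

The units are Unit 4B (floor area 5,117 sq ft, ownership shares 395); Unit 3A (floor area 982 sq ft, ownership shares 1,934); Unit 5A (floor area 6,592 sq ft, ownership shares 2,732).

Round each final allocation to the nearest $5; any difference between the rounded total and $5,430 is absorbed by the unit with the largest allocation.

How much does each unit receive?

Totals — floor area 12,691, ownership shares 5,061.
Composite weights (35% floor area + 65% ownership shares): Unit 4B 0.1919; Unit 3A 0.2755; Unit 5A 0.5327.
Pro-rata amounts: Unit 4B 1,041.75; Unit 3A 1,495.81; Unit 5A 2,892.44.
After rounding ($5): Unit 4B $1,040; Unit 3A $1,495; Unit 5A $2,890. Sum = $5,425.
Difference $5,430 − $5,425 = +$5 applied to largest allocation (Unit 5A): Unit 5A becomes $2,895.

Unit 4B: $1,040; Unit 3A: $1,495; Unit 5A: $2,895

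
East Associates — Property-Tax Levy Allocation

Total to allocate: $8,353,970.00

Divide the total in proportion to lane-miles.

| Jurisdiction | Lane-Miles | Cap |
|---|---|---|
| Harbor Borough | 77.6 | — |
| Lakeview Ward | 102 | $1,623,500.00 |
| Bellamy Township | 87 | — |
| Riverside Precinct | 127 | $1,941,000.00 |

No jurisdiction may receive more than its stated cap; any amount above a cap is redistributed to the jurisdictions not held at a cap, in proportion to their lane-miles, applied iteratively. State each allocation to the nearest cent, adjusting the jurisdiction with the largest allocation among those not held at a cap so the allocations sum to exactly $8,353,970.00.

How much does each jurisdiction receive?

Harbor Borough: $2,257,976.14; Lakeview Ward: $1,623,500.00; Bellamy Township: $2,531,493.86; Riverside Precinct: $1,941,000.00

Combined lane-miles = 393.6.
Unconstrained shares: Harbor Borough 1,647,022.5407; Lakeview Ward 2,164,900.7622; Bellamy Township 1,846,533.0030; Riverside Precinct 2,695,513.6941.
Capped: Lakeview Ward ($1,623,500.00), Riverside Precinct ($1,941,000.00); balance $4,789,470.00 reallocated over remaining lane-miles 164.6.
Shares after redistribution: Harbor Borough 2,257,976.1361 → $2,257,976.14; Bellamy Township 2,531,493.8639 → $2,531,493.86.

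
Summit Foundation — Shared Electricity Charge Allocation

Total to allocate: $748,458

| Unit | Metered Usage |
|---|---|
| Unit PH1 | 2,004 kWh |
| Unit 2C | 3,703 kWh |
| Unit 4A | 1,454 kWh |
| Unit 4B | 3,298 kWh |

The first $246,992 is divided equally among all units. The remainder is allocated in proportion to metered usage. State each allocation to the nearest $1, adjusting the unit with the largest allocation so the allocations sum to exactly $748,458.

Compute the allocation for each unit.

First tranche $246,992 split equally: $61,748 each.
Remainder $501,466 by metered usage (total 10,459): Unit PH1 96,083.55 → $96,084; Unit 2C 177,543.61 → $177,544; Unit 4A 69,713.32 → $69,713; Unit 4B 158,125.53 → $158,126.
Rounding difference −$1 on remainder applied to Unit 2C.
Totals: Unit PH1 $61,748 + $96,084 = $157,832; Unit 2C $61,748 + $177,543 = $239,291; Unit 4A $61,748 + $69,713 = $131,461; Unit 4B $61,748 + $158,126 = $219,874.

Unit PH1: $157,832; Unit 2C: $239,291; Unit 4A: $131,461; Unit 4B: $219,874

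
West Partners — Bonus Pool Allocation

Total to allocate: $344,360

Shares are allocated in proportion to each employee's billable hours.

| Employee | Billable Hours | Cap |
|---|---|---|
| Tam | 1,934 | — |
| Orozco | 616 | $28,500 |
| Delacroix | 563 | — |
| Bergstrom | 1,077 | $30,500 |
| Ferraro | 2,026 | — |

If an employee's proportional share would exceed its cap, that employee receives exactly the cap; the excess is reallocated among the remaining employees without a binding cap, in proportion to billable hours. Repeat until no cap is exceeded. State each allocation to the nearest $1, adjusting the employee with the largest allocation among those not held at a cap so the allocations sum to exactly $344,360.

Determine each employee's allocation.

Sum of billable hours: 6,216.
Proportional shares (ignoring caps): Tam 107,141.61; Orozco 34,125.77; Delacroix 31,189.62; Bergstrom 59,664.69; Ferraro 112,238.31.
Held at cap: Orozco ($28,500), Bergstrom ($30,500); residual $285,360 reallocated over remaining billable hours 4,523.
Redistributed shares: Tam 122,017.74 → $122,018; Delacroix 35,520.16 → $35,520; Ferraro 127,822.10 → $127,822.

Tam: $122,018 · Orozco: $28,500 · Delacroix: $35,520 · Bergstrom: $30,500 · Ferraro: $127,822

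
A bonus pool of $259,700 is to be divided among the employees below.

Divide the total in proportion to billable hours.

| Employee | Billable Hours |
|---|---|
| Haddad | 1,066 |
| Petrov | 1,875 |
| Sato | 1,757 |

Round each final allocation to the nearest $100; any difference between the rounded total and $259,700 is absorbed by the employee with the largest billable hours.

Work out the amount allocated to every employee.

Sum of billable hours: 4,698.
Pro-rata amounts: Haddad 1,066/4,698 × $259,700 = 58,927.25; Petrov 1,875/4,698 × $259,700 = 103,647.83; Sato 1,757/4,698 × $259,700 = 97,124.93.
Rounded to nearest $100: Haddad $58,900; Petrov $103,600; Sato $97,100. Sum = $259,600.
Difference $259,700 − $259,600 = +$100 applied to largest billable hours (Petrov): Petrov becomes $103,700.

Haddad: $58,900 · Petrov: $103,700 · Sato: $97,100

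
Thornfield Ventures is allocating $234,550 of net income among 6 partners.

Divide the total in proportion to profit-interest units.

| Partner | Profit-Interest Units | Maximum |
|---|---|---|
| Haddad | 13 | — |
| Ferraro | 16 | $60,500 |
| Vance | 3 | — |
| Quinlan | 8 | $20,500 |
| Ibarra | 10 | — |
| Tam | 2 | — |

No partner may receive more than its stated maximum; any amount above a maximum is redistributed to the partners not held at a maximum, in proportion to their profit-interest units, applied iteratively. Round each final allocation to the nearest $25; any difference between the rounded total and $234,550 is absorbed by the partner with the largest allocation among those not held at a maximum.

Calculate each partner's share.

Sum of profit-interest units: 52.
Pro-rata shares before constraints: Haddad 58,637.50; Ferraro 72,169.23; Vance 13,531.73; Quinlan 36,084.62; Ibarra 45,105.77; Tam 9,021.15.
Cap binds for Ferraro ($60,500), Quinlan ($20,500); remaining pool $153,550 reallocated over remaining profit-interest units 28.
Redistributed shares: Haddad 71,291.07 → $71,300; Vance 16,451.79 → $16,450; Ibarra 54,839.29 → $54,850; Tam 10,967.86 → $10,975.
Rounding difference −$25 applied to Haddad → $71,275.

Haddad: $71,275 · Ferraro: $60,500 · Vance: $16,450 · Quinlan: $20,500 · Ibarra: $54,850 · Tam: $10,975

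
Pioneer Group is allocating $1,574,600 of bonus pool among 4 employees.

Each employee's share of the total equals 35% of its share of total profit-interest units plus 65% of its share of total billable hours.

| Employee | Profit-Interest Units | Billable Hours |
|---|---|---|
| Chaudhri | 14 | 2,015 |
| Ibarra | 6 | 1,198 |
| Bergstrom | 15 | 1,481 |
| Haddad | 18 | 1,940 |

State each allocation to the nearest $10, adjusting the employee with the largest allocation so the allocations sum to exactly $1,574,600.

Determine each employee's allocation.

Chaudhri: $456,450 · Ibarra: $247,220 · Bergstrom: $384,460 · Haddad: $486,470

Totals — profit-interest units 53, billable hours 6,634.
Composite weights (35% profit-interest units + 65% billable hours): Chaudhri 0.2899; Ibarra 0.1570; Bergstrom 0.2442; Haddad 0.3089.
Proportional shares: Chaudhri 456,449.36; Ibarra 247,216.62; Bergstrom 384,462.42; Haddad 486,471.60.
At nearest $10: Chaudhri $456,450; Ibarra $247,220; Bergstrom $384,460; Haddad $486,470. Sum = $1,574,600.
Rounded total matches; no reconciliation needed.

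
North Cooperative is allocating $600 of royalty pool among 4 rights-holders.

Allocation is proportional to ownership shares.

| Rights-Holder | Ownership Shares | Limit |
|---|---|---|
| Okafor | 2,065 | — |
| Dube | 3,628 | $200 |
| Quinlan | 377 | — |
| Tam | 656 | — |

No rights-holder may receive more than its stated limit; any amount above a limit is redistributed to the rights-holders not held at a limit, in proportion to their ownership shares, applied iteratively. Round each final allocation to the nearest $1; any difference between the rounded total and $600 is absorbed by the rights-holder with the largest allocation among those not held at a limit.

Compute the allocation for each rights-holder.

Sum of ownership shares: 6,726.
Unconstrained shares: Okafor 184.21; Dube 323.64; Quinlan 33.63; Tam 58.52.
Capped: Dube ($200); balance $400 reallocated over remaining ownership shares 3,098.
Redistributed shares: Okafor 266.62 → $267; Quinlan 48.68 → $49; Tam 84.70 → $85.
Rounding difference −$1 applied to Okafor → $266.

Okafor: $266 | Dube: $200 | Quinlan: $49 | Tam: $85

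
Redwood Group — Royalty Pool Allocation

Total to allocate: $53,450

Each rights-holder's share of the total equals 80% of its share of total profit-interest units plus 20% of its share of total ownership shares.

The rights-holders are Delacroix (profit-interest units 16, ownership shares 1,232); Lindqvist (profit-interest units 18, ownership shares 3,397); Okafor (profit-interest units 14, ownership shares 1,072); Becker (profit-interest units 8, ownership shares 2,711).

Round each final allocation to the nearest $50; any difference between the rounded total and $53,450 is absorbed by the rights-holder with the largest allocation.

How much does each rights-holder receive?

Profit-interest units total 56; ownership shares total 8,412.
Blended shares (80% profit-interest units + 20% ownership shares): Delacroix 0.2579; Lindqvist 0.3379; Okafor 0.2255; Becker 0.1787.
Unrounded shares: Delacroix 13,782.77; Lindqvist 18,061.21; Okafor 12,052.30; Becker 9,553.72.
At nearest $50: Delacroix $13,800; Lindqvist $18,050; Okafor $12,050; Becker $9,550. Sum = $53,450.
Sum already equals the total — no adjustment.

Delacroix: $13,800; Lindqvist: $18,050; Okafor: $12,050; Becker: $9,550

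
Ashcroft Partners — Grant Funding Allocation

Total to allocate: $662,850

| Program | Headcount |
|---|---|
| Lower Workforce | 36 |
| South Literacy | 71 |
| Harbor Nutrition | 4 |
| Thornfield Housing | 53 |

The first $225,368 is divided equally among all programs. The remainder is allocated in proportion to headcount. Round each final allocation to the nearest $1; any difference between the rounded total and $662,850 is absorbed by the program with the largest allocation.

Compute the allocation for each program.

Lower Workforce: $152,375; South Literacy: $245,740; Harbor Nutrition: $67,012; Thornfield Housing: $197,723

Equal tier: $225,368 ÷ 4 = $56,342 apiece.
Remainder $437,482 by headcount (total 164): Lower Workforce 96,032.63 → $96,033; South Literacy 189,397.70 → $189,398; Harbor Nutrition 10,670.29 → $10,670; Thornfield Housing 141,381.38 → $141,381.
Totals: Lower Workforce $56,342 + $96,033 = $152,375; South Literacy $56,342 + $189,398 = $245,740; Harbor Nutrition $56,342 + $10,670 = $67,012; Thornfield Housing $56,342 + $141,381 = $197,723.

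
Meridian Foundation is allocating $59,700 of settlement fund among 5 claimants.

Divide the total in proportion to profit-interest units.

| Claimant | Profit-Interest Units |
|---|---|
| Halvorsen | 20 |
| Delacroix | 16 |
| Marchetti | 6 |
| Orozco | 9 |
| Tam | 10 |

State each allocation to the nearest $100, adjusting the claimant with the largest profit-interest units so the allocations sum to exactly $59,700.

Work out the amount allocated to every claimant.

Sum of profit-interest units: 61.
Pro-rata amounts: Halvorsen 20/61 × $59,700 = 19,573.77; Delacroix 16/61 × $59,700 = 15,659.02; Marchetti 6/61 × $59,700 = 5,872.13; Orozco 9/61 × $59,700 = 8,808.20; Tam 10/61 × $59,700 = 9,786.89.
At nearest $100: Halvorsen $19,600; Delacroix $15,700; Marchetti $5,900; Orozco $8,800; Tam $9,800. Sum = $59,800.
Difference $59,700 − $59,800 = −$100 applied to largest profit-interest units (Halvorsen): Halvorsen becomes $19,500.

Halvorsen: $19,500 · Delacroix: $15,700 · Marchetti: $5,900 · Orozco: $8,800 · Tam: $9,800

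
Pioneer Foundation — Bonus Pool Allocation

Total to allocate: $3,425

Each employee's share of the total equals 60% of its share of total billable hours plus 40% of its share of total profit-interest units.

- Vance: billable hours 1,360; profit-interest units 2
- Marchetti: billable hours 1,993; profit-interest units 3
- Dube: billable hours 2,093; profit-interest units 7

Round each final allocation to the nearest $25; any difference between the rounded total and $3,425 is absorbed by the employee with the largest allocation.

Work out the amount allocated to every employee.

Totals — billable hours 5,446, profit-interest units 12.
Composite weights (60% billable hours + 40% profit-interest units): Vance 0.2165; Marchetti 0.3196; Dube 0.4639.
Proportional shares: Vance 741.52; Marchetti 1,094.54; Dube 1,588.94.
At nearest $25: Vance $750; Marchetti $1,100; Dube $1,600. Sum = $3,450.
Difference $3,425 − $3,450 = −$25 applied to largest allocation (Dube): Dube becomes $1,575.

Vance: $750; Marchetti: $1,100; Dube: $1,575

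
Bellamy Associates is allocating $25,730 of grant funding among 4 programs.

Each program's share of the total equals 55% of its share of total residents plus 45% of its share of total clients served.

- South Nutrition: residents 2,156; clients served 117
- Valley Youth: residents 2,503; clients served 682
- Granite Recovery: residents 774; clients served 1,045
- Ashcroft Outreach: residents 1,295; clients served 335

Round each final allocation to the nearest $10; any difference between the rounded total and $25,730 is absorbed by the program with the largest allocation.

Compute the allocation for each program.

South Nutrition: $5,160; Valley Youth: $8,890; Granite Recovery: $7,180; Ashcroft Outreach: $4,500

Residents total 6,728; clients served total 2,179.
Composite weights (55% residents + 45% clients served): South Nutrition 0.2004; Valley Youth 0.3455; Granite Recovery 0.2791; Ashcroft Outreach 0.1750.
Unrounded shares: South Nutrition 5,156.57; Valley Youth 8,888.67; Granite Recovery 7,180.80; Ashcroft Outreach 4,503.95.
After rounding ($10): South Nutrition $5,160; Valley Youth $8,890; Granite Recovery $7,180; Ashcroft Outreach $4,500. Sum = $25,730.
No rounding difference to absorb.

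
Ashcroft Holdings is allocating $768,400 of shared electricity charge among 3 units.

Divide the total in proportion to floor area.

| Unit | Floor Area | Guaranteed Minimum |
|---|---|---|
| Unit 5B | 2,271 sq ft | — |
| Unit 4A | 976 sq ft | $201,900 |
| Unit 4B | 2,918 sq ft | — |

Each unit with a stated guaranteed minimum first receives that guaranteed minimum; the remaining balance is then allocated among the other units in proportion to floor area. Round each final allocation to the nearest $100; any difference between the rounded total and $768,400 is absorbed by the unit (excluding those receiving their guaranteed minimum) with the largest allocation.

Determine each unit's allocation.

Fund the minimums — Unit 4A $201,900. Residual $566,500.
Residual split over remaining floor area 5,189: Unit 5B 247,932.45 → $247,900; Unit 4B 318,567.55 → $318,600.

Unit 5B: $247,900 · Unit 4A: $201,900 · Unit 4B: $318,600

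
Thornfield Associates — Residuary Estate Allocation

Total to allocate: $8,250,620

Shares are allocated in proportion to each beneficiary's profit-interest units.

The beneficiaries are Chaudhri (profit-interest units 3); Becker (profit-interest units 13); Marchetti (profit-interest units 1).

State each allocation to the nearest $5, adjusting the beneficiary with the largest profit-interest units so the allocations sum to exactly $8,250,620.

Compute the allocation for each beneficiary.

Chaudhri: $1,455,990 · Becker: $6,309,300 · Marchetti: $485,330

Combined profit-interest units = 3 + 13 + 1 = 17.
Proportional shares: Chaudhri 1,455,991.76; Becker 6,309,297.65; Marchetti 485,330.59.
After rounding ($5): Chaudhri $1,455,990; Becker $6,309,300; Marchetti $485,330. Sum = $8,250,620.
Rounded total matches; no reconciliation needed.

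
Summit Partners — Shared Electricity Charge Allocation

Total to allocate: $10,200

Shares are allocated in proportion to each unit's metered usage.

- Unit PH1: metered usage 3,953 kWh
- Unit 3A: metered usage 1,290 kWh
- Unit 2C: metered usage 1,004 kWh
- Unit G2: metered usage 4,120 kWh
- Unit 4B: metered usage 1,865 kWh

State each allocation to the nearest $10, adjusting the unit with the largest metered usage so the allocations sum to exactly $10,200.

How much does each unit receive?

Unit PH1: $3,300; Unit 3A: $1,080; Unit 2C: $840; Unit G2: $3,420; Unit 4B: $1,560

Sum of metered usage: 3,953 + 1,290 + 1,004 + 4,120 + 1,865 = 12,232.
Pro-rata amounts: Unit PH1 3,296.32; Unit 3A 1,075.70; Unit 2C 837.21; Unit G2 3,435.58; Unit 4B 1,555.18.
After rounding ($10): Unit PH1 $3,300; Unit 3A $1,080; Unit 2C $840; Unit G2 $3,440; Unit 4B $1,560. Sum = $10,220.
Difference $10,200 − $10,220 = −$20 applied to largest metered usage (Unit G2): Unit G2 becomes $3,420.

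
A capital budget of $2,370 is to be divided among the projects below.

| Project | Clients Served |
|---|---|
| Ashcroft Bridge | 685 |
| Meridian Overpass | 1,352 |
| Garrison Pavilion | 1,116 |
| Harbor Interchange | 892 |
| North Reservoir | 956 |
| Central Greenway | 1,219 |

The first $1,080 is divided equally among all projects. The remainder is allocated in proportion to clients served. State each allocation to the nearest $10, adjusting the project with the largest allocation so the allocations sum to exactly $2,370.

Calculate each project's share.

First tranche $1,080 split equally: $180 each.
Remainder $1,290 by clients served (total 6,220): Ashcroft Bridge 142.07 → $140; Meridian Overpass 280.40 → $280; Garrison Pavilion 231.45 → $230; Harbor Interchange 184.997 → $180; North Reservoir 198.27 → $200; Central Greenway 252.82 → $250.
Rounding difference +$10 on remainder applied to Meridian Overpass.
Totals: Ashcroft Bridge $180 + $140 = $320; Meridian Overpass $180 + $290 = $470; Garrison Pavilion $180 + $230 = $410; Harbor Interchange $180 + $180 = $360; North Reservoir $180 + $200 = $380; Central Greenway $180 + $250 = $430.

Ashcroft Bridge: $320; Meridian Overpass: $470; Garrison Pavilion: $410; Harbor Interchange: $360; North Reservoir: $380; Central Greenway: $430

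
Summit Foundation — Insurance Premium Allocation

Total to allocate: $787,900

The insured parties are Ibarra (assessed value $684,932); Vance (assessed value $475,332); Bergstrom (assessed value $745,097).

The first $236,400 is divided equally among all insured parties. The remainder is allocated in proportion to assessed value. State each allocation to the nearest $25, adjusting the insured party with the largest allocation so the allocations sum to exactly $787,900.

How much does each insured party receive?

First tranche $236,400 split equally: $78,800 each.
Remainder $551,500 by assessed value (total 1,905,361): Ibarra 198,251.14 → $198,250; Vance 137,583.17 → $137,575; Bergstrom 215,665.69 → $215,675.
Totals: Ibarra $78,800 + $198,250 = $277,050; Vance $78,800 + $137,575 = $216,375; Bergstrom $78,800 + $215,675 = $294,475.

Ibarra: $277,050 | Vance: $216,375 | Bergstrom: $294,475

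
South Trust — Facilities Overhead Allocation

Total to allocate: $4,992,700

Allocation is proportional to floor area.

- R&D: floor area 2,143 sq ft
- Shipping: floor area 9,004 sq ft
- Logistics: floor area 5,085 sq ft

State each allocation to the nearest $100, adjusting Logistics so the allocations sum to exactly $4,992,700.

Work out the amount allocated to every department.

Floor area total: 16,232.
Unrounded shares: R&D 2,143/16,232 × $4,992,700 = 659,152.05; Shipping 9,004/16,232 × $4,992,700 = 2,769,484.40; Logistics 5,085/16,232 × $4,992,700 = 1,564,063.55.
After rounding ($100): R&D $659,200; Shipping $2,769,500; Logistics $1,564,100. Sum = $4,992,800.
Difference $4,992,700 − $4,992,800 = −$100 applied to Logistics: Logistics becomes $1,564,000.

R&D: $659,200 · Shipping: $2,769,500 · Logistics: $1,564,000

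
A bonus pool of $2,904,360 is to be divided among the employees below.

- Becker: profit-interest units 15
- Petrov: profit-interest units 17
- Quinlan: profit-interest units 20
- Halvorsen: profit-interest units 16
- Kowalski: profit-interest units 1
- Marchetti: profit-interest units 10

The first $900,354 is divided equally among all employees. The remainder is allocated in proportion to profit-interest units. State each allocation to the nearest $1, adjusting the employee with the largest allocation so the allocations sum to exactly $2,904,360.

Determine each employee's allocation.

Becker: $530,566; Petrov: $581,301; Quinlan: $657,402; Halvorsen: $555,934; Kowalski: $175,426; Marchetti: $403,731

Equal tier: $900,354 ÷ 6 = $150,059 apiece.
Remainder $2,004,006 by profit-interest units (total 79): Becker 380,507.47 → $380,507; Petrov 431,241.80 → $431,242; Quinlan 507,343.29 → $507,343; Halvorsen 405,874.63 → $405,875; Kowalski 25,367.16 → $25,367; Marchetti 253,671.65 → $253,672.
Totals: Becker $150,059 + $380,507 = $530,566; Petrov $150,059 + $431,242 = $581,301; Quinlan $150,059 + $507,343 = $657,402; Halvorsen $150,059 + $405,875 = $555,934; Kowalski $150,059 + $25,367 = $175,426; Marchetti $150,059 + $253,672 = $403,731.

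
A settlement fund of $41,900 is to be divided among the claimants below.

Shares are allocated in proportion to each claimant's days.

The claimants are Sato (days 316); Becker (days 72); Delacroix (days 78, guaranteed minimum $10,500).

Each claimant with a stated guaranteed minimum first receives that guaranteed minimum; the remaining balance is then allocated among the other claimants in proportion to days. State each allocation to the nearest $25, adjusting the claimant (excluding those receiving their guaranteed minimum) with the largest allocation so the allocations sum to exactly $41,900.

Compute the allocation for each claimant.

Sato: $25,575; Becker: $5,825; Delacroix: $10,500

Guaranteed amounts: Delacroix $10,500. Residual $31,400.
Residual split over remaining days 388: Sato 25,573.20 → $25,575; Becker 5,826.80 → $5,825.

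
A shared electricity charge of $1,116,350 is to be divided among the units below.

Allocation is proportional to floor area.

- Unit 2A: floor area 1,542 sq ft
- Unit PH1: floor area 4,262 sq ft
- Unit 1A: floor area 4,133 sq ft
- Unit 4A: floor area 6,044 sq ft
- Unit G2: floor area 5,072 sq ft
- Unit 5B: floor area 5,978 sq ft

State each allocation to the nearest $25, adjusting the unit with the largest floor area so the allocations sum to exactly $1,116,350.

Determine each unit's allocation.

Unit 2A: $63,675 | Unit PH1: $176,025 | Unit 1A: $170,700 | Unit 4A: $249,600 | Unit G2: $209,475 | Unit 5B: $246,875

Floor area total: 1,542 + 4,262 + 4,133 + 6,044 + 5,072 + 5,978 = 27,031.
Unrounded shares: Unit 2A 63,682.87; Unit PH1 176,015.82; Unit 1A 170,688.27; Unit 4A 249,610.43; Unit G2 209,467.91; Unit 5B 246,884.70.
Rounded to nearest $25: Unit 2A $63,675; Unit PH1 $176,025; Unit 1A $170,700; Unit 4A $249,600; Unit G2 $209,475; Unit 5B $246,875. Sum = $1,116,350.
No rounding difference to absorb.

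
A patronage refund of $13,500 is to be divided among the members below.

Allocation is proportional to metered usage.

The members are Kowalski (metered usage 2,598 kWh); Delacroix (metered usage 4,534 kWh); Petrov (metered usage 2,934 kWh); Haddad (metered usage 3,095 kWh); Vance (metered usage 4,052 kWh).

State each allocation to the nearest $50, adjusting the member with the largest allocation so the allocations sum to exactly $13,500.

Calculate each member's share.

Kowalski: $2,050 · Delacroix: $3,500 · Petrov: $2,300 · Haddad: $2,450 · Vance: $3,200

Total metered usage = 17,213.
Pro-rata amounts: Kowalski 2,598/17,213 × $13,500 = 2,037.59; Delacroix 4,534/17,213 × $13,500 = 3,555.98; Petrov 2,934/17,213 × $13,500 = 2,301.11; Haddad 3,095/17,213 × $13,500 = 2,427.38; Vance 4,052/17,213 × $13,500 = 3,177.95.
At nearest $50: Kowalski $2,050; Delacroix $3,550; Petrov $2,300; Haddad $2,450; Vance $3,200. Sum = $13,550.
Difference $13,500 − $13,550 = −$50 applied to largest allocation (Delacroix): Delacroix becomes $3,500.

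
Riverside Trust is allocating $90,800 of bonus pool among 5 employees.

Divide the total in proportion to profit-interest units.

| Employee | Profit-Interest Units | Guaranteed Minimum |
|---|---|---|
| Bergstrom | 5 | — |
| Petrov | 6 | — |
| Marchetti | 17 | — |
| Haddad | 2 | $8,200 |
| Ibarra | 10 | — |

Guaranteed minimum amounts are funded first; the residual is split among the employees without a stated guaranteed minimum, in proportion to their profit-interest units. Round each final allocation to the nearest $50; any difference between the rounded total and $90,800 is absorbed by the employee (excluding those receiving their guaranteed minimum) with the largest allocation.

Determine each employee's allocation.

Minimums first: Haddad $8,200. Residual $82,600.
Residual split over remaining profit-interest units 38: Bergstrom 10,868.42 → $10,850; Petrov 13,042.11 → $13,050; Marchetti 36,952.63 → $36,950; Ibarra 21,736.84 → $21,750.

Bergstrom: $10,850 · Petrov: $13,050 · Marchetti: $36,950 · Haddad: $8,200 · Ibarra: $21,750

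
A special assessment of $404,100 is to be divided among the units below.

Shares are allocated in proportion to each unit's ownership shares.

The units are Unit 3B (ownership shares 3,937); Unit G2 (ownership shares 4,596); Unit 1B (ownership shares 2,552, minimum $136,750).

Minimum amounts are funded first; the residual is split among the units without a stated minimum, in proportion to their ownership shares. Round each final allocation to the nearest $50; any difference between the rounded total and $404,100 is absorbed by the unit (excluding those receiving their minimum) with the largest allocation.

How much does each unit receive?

Unit 3B: $123,350; Unit G2: $144,000; Unit 1B: $136,750

Fund the minimums — Unit 1B $136,750. Residual $267,350.
Residual split over remaining ownership shares 8,533: Unit 3B 123,351.34 → $123,350; Unit G2 143,998.66 → $144,000.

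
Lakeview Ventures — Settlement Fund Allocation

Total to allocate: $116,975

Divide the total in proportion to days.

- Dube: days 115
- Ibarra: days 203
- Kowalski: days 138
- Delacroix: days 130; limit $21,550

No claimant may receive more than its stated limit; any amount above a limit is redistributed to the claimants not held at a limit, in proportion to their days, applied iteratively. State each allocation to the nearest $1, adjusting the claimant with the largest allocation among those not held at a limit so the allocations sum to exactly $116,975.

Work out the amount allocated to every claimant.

Dube: $24,066 | Ibarra: $42,480 | Kowalski: $28,879 | Delacroix: $21,550

Days total: 586.
Proportional shares (ignoring caps): Dube 22,955.84; Ibarra 40,522.06; Kowalski 27,547.01; Delacroix 25,950.09.
Cap binds for Delacroix ($21,550); residual $95,425 reallocated over remaining days 456.
Shares after redistribution: Dube 24,065.52 → $24,066; Ibarra 42,480.87 → $42,481; Kowalski 28,878.62 → $28,879.
Rounding difference −$1 applied to Ibarra → $42,480.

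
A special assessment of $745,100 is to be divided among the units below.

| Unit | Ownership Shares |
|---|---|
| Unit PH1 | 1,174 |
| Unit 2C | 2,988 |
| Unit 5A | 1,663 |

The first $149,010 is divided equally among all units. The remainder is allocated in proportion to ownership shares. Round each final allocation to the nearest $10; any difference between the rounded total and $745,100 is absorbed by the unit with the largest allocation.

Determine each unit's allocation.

Unit PH1: $169,810 · Unit 2C: $355,440 · Unit 5A: $219,850

$149,010 shared equally gives $49,670 per unit.
Remainder $596,090 by ownership shares (total 5,825): Unit PH1 120,139.00 → $120,140; Unit 2C 305,771.15 → $305,770; Unit 5A 170,179.86 → $170,180.
Totals: Unit PH1 $49,670 + $120,140 = $169,810; Unit 2C $49,670 + $305,770 = $355,440; Unit 5A $49,670 + $170,180 = $219,850.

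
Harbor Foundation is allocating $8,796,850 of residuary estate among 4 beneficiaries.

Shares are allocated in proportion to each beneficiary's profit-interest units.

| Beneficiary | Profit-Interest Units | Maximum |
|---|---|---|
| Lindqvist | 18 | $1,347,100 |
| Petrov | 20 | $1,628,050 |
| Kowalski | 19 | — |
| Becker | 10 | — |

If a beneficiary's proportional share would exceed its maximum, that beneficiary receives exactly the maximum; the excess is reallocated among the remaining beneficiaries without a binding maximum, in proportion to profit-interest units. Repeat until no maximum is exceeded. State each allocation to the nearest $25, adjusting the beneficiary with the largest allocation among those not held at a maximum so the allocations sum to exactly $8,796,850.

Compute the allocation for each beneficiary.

Lindqvist: $1,347,100 · Petrov: $1,628,050 · Kowalski: $3,814,225 · Becker: $2,007,475

Profit-interest units total: 67.
Unconstrained shares: Lindqvist 2,363,332.84; Petrov 2,625,925.37; Kowalski 2,494,629.10; Becker 1,312,962.69.
Capped: Lindqvist ($1,347,100), Petrov ($1,628,050); remaining pool $5,821,700 reallocated over remaining profit-interest units 29.
Redistributed shares: Kowalski 3,814,217.24 → $3,814,225; Becker 2,007,482.76 → $2,007,475.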